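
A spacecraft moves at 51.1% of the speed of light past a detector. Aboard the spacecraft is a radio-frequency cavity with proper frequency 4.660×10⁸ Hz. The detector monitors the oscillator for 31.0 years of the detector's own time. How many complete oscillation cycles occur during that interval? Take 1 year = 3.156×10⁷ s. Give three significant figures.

β = 0.511; γ = 1/√(1 − 0.511²) = 1/√0.7389 = 1.163
During 31.0 years of lab time, the oscillator's proper time advances by τ = Δt/γ = 31.0/1.163 = 26.65 years = 8.410×10⁸ s.
N = f × τ = 4.660×10⁸ × 8.410×10⁸ = 3.919×10¹⁷.

N = 3.92×10¹⁷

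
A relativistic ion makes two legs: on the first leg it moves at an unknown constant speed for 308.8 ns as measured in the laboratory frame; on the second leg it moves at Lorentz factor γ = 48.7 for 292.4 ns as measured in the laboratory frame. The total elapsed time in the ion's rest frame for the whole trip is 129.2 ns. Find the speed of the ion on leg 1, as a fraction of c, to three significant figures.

Leg 1: speed unknown; τ_1 = 308.8/γ_1.
Leg 2: γ = 48.7; τ_2 = 292.4/48.70 = 6.004 ns.
Total proper time: τ_1 + 6.004 = 129.2, so τ_1 = 129.2 − 6.004 = 123.2 ns.
γ_1 = 308.8/123.2 = 2.507; β = √(1 − 1/γ²) = √0.8408.

β = 0.917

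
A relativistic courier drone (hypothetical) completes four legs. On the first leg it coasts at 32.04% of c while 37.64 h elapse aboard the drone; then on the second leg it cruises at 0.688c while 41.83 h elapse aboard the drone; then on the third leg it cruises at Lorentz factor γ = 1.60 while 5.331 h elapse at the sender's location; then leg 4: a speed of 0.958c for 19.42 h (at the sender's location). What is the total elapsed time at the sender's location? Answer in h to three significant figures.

Δt = 122 h

Leg 1: β = 0.3204; γ = 1/√(1 − 0.3204²) = 1/√0.8973 = 1.056; Δt_1 = 1.056 × 37.64 = 39.73 h.
Leg 2: γ = 1/√(1 − 0.688²) = 1/√0.5267 = 1.378; Δt_2 = 1.378 × 41.83 = 57.64 h.
Leg 3: 5.331 h is already measured at the sender's location.
Leg 4: 19.42 h is already measured at the sender's location.
Total: 39.73 + 57.64 + 5.331 + 19.42 h.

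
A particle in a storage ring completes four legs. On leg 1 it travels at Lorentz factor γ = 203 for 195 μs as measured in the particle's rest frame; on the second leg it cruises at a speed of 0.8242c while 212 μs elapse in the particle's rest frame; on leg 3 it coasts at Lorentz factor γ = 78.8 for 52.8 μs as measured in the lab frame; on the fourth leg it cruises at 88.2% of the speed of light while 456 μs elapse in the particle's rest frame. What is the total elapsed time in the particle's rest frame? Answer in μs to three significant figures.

Leg 1: 195 μs is already measured in the particle's rest frame.
Leg 2: 212 μs is already measured in the particle's rest frame.
Leg 3: γ = 78.8; τ_3 = 52.8/78.80 = 0.6701 μs.
Leg 4: 456 μs is already measured in the particle's rest frame.
Total: 195.0 + 212.0 + 0.6701 + 456.0 μs.

τ = 864 μs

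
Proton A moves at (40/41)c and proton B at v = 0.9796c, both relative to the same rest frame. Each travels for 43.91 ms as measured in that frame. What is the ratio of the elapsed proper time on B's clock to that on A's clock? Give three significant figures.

A: γ = 1/√(1 − (40/41)²) = 41/9 ≈ 4.556. B: γ = 1/√(1 − 0.9796²) = 1/√0.04038 = 4.976.
τ_A/τ_B = γ_B/γ_A = 4.976/4.556 = 1.092, so τ_B/τ_A = 0.9155.

τ_B/τ_A = 0.915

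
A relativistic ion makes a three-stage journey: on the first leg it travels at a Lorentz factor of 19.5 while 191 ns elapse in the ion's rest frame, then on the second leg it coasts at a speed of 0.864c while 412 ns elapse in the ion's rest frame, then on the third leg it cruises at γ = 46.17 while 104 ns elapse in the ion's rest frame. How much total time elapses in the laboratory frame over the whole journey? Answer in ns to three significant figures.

Δt = 9340 ns

Leg 1: γ = 19.5; Δt_1 = 19.50 × 191 = 3724 ns.
Leg 2: γ = 1/√(1 − 0.864²) = 1/√0.2535 = 1.986; Δt_2 = 1.986 × 412 = 818.3 ns.
Leg 3: γ = 46.17; Δt_3 = 46.17 × 104 = 4802 ns.
Total: 3724 + 818.3 + 4802 ns.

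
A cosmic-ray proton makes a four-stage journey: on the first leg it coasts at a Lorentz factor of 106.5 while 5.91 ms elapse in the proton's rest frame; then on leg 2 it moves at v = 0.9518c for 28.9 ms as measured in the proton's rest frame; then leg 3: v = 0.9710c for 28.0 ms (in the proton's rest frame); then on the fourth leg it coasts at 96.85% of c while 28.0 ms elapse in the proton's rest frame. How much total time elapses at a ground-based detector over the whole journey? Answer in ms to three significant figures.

Δt = 953 ms

Leg 1: γ = 106.5; Δt_1 = 106.5 × 5.91 = 629.4 ms.
Leg 2: γ = 1/√(1 − 0.9518²) = 1/√0.09408 = 3.260; Δt_2 = 3.260 × 28.9 = 94.22 ms.
Leg 3: γ = 1/√(1 − 0.9710²) = 1/√0.05716 = 4.183; Δt_3 = 4.183 × 28.0 = 117.1 ms.
Leg 4: β = 0.9685; γ = 1/√(1 − 0.9685²) = 1/√0.06201 = 4.016; Δt_4 = 4.016 × 28.0 = 112.4 ms.
Total: 629.4 + 94.22 + 117.1 + 112.4 ms.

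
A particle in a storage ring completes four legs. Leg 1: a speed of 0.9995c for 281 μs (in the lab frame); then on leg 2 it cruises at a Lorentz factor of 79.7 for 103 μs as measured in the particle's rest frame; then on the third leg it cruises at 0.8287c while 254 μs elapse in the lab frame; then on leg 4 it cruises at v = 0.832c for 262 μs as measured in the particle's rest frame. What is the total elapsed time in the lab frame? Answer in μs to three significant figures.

Δt = 9220 μs

Leg 1: 281 μs is already measured in the lab frame.
Leg 2: γ = 79.7; Δt_2 = 79.70 × 103 = 8209 μs.
Leg 3: 254 μs is already measured in the lab frame.
Leg 4: γ = 1/√(1 − 0.832²) = 1/√0.3078 = 1.803; Δt_4 = 1.803 × 262 = 472.3 μs.
Total: 281.0 + 8209 + 254.0 + 472.3 μs.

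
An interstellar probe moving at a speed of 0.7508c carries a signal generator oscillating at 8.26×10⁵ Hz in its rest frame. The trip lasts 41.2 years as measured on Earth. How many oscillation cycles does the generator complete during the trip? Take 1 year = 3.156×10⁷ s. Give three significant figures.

γ = 1/√(1 − 0.7508²) = 1/√0.4363 = 1.514
The oscillator's own cycle count is N = f × τ where τ is the proper time aboard the probe. τ = Δt/γ = 41.2/1.514 = 27.21 years = 8.589×10⁸ s.
N = 8.26×10⁵ × 8.589×10⁸ = 7.094×10¹⁴.

N = 7.09×10¹⁴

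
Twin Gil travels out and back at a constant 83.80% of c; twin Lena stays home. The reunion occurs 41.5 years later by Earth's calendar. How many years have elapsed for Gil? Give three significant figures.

τ = 22.6 years

β = 0.8380; γ = 1/√(1 − 0.8380²) = 1/√0.2978 = 1.833
Gil's clock measures proper time along the trip: τ = Δt/γ = 41.5/1.833 years.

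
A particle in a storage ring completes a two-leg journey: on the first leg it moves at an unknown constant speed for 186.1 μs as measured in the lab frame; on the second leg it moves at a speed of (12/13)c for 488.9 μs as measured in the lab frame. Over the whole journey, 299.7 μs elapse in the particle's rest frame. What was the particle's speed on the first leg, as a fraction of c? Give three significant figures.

β = 0.800

Leg 1: speed unknown; τ_1 = 186.1/γ_1.
Leg 2: γ = 1/√(1 − (12/13)²) = 13/5 = 2.600; τ_2 = 488.9/2.600 = 188.0 μs.
Total proper time: τ_1 + 188.0 = 299.7, so τ_1 = 299.7 − 188.0 = 111.7 μs.
γ_1 = 186.1/111.7 = 1.667; β = √(1 − 1/γ²) = √0.6400.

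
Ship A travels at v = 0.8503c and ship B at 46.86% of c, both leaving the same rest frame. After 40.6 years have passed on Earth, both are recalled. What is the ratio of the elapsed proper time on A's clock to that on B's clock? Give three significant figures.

A: γ = 1/√(1 − 0.8503²) = 1/√0.2770 = 1.900. B: β = 0.4686; γ = 1/√(1 − 0.4686²) = 1/√0.7804 = 1.132.
τ_A/τ_B = γ_B/γ_A = 1.132/1.900 = 0.5958, so τ_A/τ_B = 0.5958.

τ_A/τ_B = 0.596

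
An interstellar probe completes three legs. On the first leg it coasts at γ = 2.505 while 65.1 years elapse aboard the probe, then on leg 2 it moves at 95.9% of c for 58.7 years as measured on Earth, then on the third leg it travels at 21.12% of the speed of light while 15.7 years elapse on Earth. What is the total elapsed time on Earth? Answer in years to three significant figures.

Δt = 237 years

Leg 1: γ = 2.505; Δt_1 = 2.505 × 65.1 = 163.1 years.
Leg 2: 58.7 years is already measured on Earth.
Leg 3: 15.7 years is already measured on Earth.
Total: 163.1 + 58.70 + 15.70 years.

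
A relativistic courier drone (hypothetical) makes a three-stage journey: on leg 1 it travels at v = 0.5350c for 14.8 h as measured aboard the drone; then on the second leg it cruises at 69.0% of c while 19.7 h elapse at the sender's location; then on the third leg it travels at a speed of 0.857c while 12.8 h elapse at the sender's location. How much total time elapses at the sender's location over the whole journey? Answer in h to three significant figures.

Δt = 50.0 h

Leg 1: γ = 1/√(1 − 0.5350²) = 1/√0.7138 = 1.184; Δt_1 = 1.184 × 14.8 = 17.52 h.
Leg 2: 19.7 h is already measured at the sender's location.
Leg 3: 12.8 h is already measured at the sender's location.
Total: 17.52 + 19.70 + 12.80 h.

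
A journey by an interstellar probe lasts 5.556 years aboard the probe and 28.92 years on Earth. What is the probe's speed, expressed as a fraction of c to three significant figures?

The proper time is measured aboard the probe (both events occur at the probe's location); Δt is measured on Earth. γ = Δt/τ = 28.92/5.556 = 5.205.
β = √(1 − 1/γ²) = √(1 − 0.03691) = √0.9631

β = 0.981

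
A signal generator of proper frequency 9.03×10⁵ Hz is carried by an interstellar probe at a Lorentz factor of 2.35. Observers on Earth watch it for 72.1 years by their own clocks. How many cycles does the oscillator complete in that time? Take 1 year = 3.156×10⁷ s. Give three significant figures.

γ = 2.35
During 72.1 years of lab time, the oscillator's proper time advances by τ = Δt/γ = 72.1/2.350 = 30.68 years = 9.683×10⁸ s.
N = f × τ = 9.03×10⁵ × 9.683×10⁸ = 8.744×10¹⁴.

N = 8.74×10¹⁴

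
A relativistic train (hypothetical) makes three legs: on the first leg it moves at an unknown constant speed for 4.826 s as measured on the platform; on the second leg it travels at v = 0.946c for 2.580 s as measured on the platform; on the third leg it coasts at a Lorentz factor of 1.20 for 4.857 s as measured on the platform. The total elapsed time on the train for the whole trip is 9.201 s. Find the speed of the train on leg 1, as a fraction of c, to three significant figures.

β = 0.447

Leg 1: speed unknown; τ_1 = 4.826/γ_1.
Leg 2: γ = 1/√(1 − 0.946²) = 1/√0.1051 = 3.085; τ_2 = 2.580/3.085 = 0.8363 s.
Leg 3: γ = 1.20; τ_3 = 4.857/1.200 = 4.048 s.
Total proper time: τ_1 + 0.8363 + 4.048 = 9.201, so τ_1 = 9.201 − 4.884 = 4.317 s.
γ_1 = 4.826/4.317 = 1.118; β = √(1 − 1/γ²) = √0.1998.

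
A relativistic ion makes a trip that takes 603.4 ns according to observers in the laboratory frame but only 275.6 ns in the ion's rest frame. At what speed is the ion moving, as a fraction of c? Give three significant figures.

v = 0.890c

The proper time is measured in the ion's rest frame (both events occur at the ion's location); Δt is measured in the laboratory frame. γ = Δt/τ = 603.4/275.6 = 2.189.
β = √(1 − 1/γ²) = √(1 − 0.2086) = √0.7914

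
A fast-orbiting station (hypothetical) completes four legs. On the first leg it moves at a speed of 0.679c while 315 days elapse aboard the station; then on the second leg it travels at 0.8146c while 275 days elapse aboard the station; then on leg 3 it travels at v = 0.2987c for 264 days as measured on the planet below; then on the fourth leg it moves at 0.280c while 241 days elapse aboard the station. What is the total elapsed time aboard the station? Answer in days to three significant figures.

Leg 1: 315 days is already measured aboard the station.
Leg 2: 275 days is already measured aboard the station.
Leg 3: γ = 1/√(1 − 0.2987²) = 1/√0.9108 = 1.048; τ_3 = 264/1.048 = 251.9 days.
Leg 4: 241 days is already measured aboard the station.
Total: 315.0 + 275.0 + 251.9 + 241.0 days.

τ = 1080 days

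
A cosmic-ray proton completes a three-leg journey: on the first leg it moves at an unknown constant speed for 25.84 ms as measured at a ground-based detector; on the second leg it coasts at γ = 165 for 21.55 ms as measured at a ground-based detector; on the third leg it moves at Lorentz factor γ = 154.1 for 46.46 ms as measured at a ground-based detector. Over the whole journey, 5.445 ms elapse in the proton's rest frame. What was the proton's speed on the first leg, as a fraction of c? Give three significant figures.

β = 0.981

Leg 1: speed unknown; τ_1 = 25.84/γ_1.
Leg 2: γ = 165; τ_2 = 21.55/165.0 = 0.1306 ms.
Leg 3: γ = 154.1; τ_3 = 46.46/154.1 = 0.3015 ms.
Total proper time: τ_1 + 0.1306 + 0.3015 = 5.445, so τ_1 = 5.445 − 0.4321 = 5.013 ms.
γ_1 = 25.84/5.013 = 5.155; β = √(1 − 1/γ²) = √0.9624.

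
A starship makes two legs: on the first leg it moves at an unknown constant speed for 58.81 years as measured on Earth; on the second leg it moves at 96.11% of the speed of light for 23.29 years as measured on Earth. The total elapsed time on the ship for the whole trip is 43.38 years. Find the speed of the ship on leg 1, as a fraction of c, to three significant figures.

Leg 1: speed unknown; τ_1 = 58.81/γ_1.
Leg 2: β = 0.9611; γ = 1/√(1 − 0.9611²) = 1/√0.07629 = 3.621; τ_2 = 23.29/3.621 = 6.433 years.
Total proper time: τ_1 + 6.433 = 43.38, so τ_1 = 43.38 − 6.433 = 36.95 years.
γ_1 = 58.81/36.95 = 1.592; β = √(1 − 1/γ²) = √0.6053.

β = 0.778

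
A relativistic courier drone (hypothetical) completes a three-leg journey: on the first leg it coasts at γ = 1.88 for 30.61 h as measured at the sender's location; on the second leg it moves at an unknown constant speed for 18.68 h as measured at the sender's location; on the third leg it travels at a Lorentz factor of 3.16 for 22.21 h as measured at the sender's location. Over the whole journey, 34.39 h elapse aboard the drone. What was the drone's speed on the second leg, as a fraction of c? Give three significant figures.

Leg 1: γ = 1.88; τ_1 = 30.61/1.880 = 16.28 h.
Leg 2: speed unknown; τ_2 = 18.68/γ_2.
Leg 3: γ = 3.16; τ_3 = 22.21/3.160 = 7.028 h.
Total proper time: 16.28 + τ_2 + 7.028 = 34.39, so τ_2 = 34.39 − 23.31 = 11.08 h.
γ_2 = 18.68/11.08 = 1.686; β = √(1 − 1/γ²) = √0.6482.

β = 0.805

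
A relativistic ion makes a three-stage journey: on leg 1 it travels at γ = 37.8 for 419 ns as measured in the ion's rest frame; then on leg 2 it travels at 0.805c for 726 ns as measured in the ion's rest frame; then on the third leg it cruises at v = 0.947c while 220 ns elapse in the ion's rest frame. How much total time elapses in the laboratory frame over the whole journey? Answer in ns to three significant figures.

Δt = 1.77×10⁴ ns

Leg 1: γ = 37.8; Δt_1 = 37.80 × 419 = 1.584×10⁴ ns.
Leg 2: γ = 1/√(1 − 0.805²) = 1/√0.3520 = 1.686; Δt_2 = 1.686 × 726 = 1224 ns.
Leg 3: γ = 1/√(1 − 0.947²) = 1/√0.1032 = 3.113; Δt_3 = 3.113 × 220 = 684.9 ns.
Total: 1.584×10⁴ + 1224 + 684.9 ns.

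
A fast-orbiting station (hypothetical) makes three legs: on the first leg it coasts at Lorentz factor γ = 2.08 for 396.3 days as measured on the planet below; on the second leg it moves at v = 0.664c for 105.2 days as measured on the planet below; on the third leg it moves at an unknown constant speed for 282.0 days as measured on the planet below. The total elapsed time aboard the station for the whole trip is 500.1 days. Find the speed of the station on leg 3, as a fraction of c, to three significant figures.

Leg 1: γ = 2.08; τ_1 = 396.3/2.080 = 190.5 days.
Leg 2: γ = 1/√(1 − 0.664²) = 1/√0.5591 = 1.337; τ_2 = 105.2/1.337 = 78.66 days.
Leg 3: speed unknown; τ_3 = 282.0/γ_3.
Total proper time: 190.5 + 78.66 + τ_3 = 500.1, so τ_3 = 500.1 − 269.2 = 230.9 days.
γ_3 = 282.0/230.9 = 1.221; β = √(1 − 1/γ²) = √0.3295.

β = 0.574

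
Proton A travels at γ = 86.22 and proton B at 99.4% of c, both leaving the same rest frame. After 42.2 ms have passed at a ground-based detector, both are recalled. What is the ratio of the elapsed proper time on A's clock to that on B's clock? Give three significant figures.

τ_A/τ_B = 0.106

A: γ = 86.22. B: β = 0.994; γ = 1/√(1 − 0.994²) = 1/√0.01196 = 9.142.
τ_A/τ_B = γ_B/γ_A = 9.142/86.22 = 0.1060, so τ_A/τ_B = 0.1060.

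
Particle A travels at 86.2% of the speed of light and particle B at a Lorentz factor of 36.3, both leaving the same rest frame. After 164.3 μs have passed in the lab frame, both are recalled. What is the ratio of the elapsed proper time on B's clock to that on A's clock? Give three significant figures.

A: β = 0.862; γ = 1/√(1 − 0.862²) = 1/√0.2570 = 1.973. B: γ = 36.3.
τ_A/τ_B = γ_B/γ_A = 36.30/1.973 = 18.40, so τ_B/τ_A = 0.05435.

τ_B/τ_A = 0.0543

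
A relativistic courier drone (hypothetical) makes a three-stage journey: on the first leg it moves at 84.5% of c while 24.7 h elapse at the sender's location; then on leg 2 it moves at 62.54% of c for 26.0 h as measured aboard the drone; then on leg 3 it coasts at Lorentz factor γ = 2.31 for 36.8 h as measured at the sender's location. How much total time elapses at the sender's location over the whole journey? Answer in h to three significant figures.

Δt = 94.8 h

Leg 1: 24.7 h is already measured at the sender's location.
Leg 2: β = 0.6254; γ = 1/√(1 − 0.6254²) = 1/√0.6089 = 1.282; Δt_2 = 1.282 × 26.0 = 33.32 h.
Leg 3: 36.8 h is already measured at the sender's location.
Total: 24.70 + 33.32 + 36.80 h.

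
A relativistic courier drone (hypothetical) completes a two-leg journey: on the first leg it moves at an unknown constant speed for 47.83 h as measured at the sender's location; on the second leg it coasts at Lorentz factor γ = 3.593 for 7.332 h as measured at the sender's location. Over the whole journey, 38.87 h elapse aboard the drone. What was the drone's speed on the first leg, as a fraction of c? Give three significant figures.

β = 0.638

Leg 1: speed unknown; τ_1 = 47.83/γ_1.
Leg 2: γ = 3.593; τ_2 = 7.332/3.593 = 2.041 h.
Total proper time: τ_1 + 2.041 = 38.87, so τ_1 = 38.87 − 2.041 = 36.83 h.
γ_1 = 47.83/36.83 = 1.299; β = √(1 − 1/γ²) = √0.4071.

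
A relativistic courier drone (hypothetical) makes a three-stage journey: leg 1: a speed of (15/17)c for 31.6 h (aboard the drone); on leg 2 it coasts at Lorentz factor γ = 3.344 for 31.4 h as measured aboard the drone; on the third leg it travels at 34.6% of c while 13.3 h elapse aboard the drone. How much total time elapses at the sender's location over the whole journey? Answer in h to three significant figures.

Leg 1: γ = 1/√(1 − (15/17)²) = 17/8 = 2.125; Δt_1 = 2.125 × 31.6 = 67.15 h.
Leg 2: γ = 3.344; Δt_2 = 3.344 × 31.4 = 105.0 h.
Leg 3: β = 0.346; γ = 1/√(1 − 0.346²) = 1/√0.8803 = 1.066; Δt_3 = 1.066 × 13.3 = 14.18 h.
Total: 67.15 + 105.0 + 14.18 h.

Δt = 186 h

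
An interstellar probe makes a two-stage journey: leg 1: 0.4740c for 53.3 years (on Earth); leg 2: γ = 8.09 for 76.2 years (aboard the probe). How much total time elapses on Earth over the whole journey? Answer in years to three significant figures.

Leg 1: 53.3 years is already measured on Earth.
Leg 2: γ = 8.09; Δt_2 = 8.090 × 76.2 = 616.5 years.
Total: 53.30 + 616.5 years.

Δt = 670 years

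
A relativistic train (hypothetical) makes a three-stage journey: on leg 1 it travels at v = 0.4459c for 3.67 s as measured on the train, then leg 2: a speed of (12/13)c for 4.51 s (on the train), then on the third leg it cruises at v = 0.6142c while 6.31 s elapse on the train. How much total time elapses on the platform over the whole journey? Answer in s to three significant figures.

Δt = 23.8 s

Leg 1: γ = 1/√(1 − 0.4459²) = 1/√0.8012 = 1.117; Δt_1 = 1.117 × 3.67 = 4.100 s.
Leg 2: γ = 1/√(1 − (12/13)²) = 13/5 = 2.600; Δt_2 = 2.600 × 4.51 = 11.73 s.
Leg 3: γ = 1/√(1 − 0.6142²) = 1/√0.6228 = 1.267; Δt_3 = 1.267 × 6.31 = 7.996 s.
Total: 4.100 + 11.73 + 7.996 s.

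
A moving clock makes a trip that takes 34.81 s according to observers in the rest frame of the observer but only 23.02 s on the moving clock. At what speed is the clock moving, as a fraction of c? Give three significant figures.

β = 0.750

The proper time is measured on the moving clock (both events occur at the clock's location); Δt is measured in the rest frame of the observer. γ = Δt/τ = 34.81/23.02 = 1.512.
β = √(1 − 1/γ²) = √(1 − 0.4373) = √0.5627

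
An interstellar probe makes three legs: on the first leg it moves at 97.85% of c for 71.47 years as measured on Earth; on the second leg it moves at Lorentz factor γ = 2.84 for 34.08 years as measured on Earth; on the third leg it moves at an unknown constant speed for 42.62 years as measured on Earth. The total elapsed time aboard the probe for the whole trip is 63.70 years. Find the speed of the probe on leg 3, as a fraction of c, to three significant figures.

Leg 1: β = 0.9785; γ = 1/√(1 − 0.9785²) = 1/√0.04254 = 4.849; τ_1 = 71.47/4.849 = 14.74 years.
Leg 2: γ = 2.84; τ_2 = 34.08/2.840 = 12.00 years.
Leg 3: speed unknown; τ_3 = 42.62/γ_3.
Total proper time: 14.74 + 12.00 + τ_3 = 63.70, so τ_3 = 63.70 − 26.74 = 36.96 years.
γ_3 = 42.62/36.96 = 1.153; β = √(1 − 1/γ²) = √0.2480.

β = 0.498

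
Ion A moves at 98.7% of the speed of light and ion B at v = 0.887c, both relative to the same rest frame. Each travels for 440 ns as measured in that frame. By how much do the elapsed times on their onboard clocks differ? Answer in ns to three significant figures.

A: β = 0.987; γ = 1/√(1 − 0.987²) = 1/√0.02583 = 6.222; τ_A = 440/6.222 = 70.72 ns.
B: γ = 1/√(1 − 0.887²) = 1/√0.2132 = 2.166; τ_B = 440/2.166 = 203.2 ns.

|τ_A − τ_B| = 132 ns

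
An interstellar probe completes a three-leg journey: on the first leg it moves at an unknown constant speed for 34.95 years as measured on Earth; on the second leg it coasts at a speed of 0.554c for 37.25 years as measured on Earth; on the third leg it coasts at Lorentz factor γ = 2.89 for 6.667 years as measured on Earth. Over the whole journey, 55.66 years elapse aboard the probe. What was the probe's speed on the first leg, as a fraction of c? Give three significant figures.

β = 0.769

Leg 1: speed unknown; τ_1 = 34.95/γ_1.
Leg 2: γ = 1/√(1 − 0.554²) = 1/√0.6931 = 1.201; τ_2 = 37.25/1.201 = 31.01 years.
Leg 3: γ = 2.89; τ_3 = 6.667/2.890 = 2.307 years.
Total proper time: τ_1 + 31.01 + 2.307 = 55.66, so τ_1 = 55.66 − 33.32 = 22.34 years.
γ_1 = 34.95/22.34 = 1.564; β = √(1 − 1/γ²) = √0.5914.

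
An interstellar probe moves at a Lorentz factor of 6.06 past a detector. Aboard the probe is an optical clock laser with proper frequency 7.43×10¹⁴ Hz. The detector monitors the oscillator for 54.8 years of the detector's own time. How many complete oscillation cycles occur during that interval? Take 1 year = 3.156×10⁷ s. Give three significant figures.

N = 2.12×10²³

γ = 6.06
During 54.8 years of lab time, the oscillator's proper time advances by τ = Δt/γ = 54.8/6.060 = 9.043 years = 2.854×10⁸ s.
N = f × τ = 7.43×10¹⁴ × 2.854×10⁸ = 2.120×10²³.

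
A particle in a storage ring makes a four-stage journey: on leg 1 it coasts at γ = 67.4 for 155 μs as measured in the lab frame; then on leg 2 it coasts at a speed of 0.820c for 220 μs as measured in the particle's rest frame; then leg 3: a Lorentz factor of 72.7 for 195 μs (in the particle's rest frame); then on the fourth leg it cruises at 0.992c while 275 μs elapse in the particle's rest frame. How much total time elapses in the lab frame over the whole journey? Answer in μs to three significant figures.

Δt = 1.69×10⁴ μs

Leg 1: 155 μs is already measured in the lab frame.
Leg 2: γ = 1/√(1 − 0.820²) = 1/√0.3276 = 1.747; Δt_2 = 1.747 × 220 = 384.4 μs.
Leg 3: γ = 72.7; Δt_3 = 72.70 × 195 = 1.418×10⁴ μs.
Leg 4: γ = 1/√(1 − 0.992²) = 1/√0.01594 = 7.922; Δt_4 = 7.922 × 275 = 2178 μs.
Total: 155.0 + 384.4 + 1.418×10⁴ + 2178 μs.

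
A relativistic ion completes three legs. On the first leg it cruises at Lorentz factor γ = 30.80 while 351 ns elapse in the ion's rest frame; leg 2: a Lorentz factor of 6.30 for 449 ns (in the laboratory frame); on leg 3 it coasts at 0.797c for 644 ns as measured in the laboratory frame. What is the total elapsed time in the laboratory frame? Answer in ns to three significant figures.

Δt = 1.19×10⁴ ns

Leg 1: γ = 30.80; Δt_1 = 30.80 × 351 = 1.081×10⁴ ns.
Leg 2: 449 ns is already measured in the laboratory frame.
Leg 3: 644 ns is already measured in the laboratory frame.
Total: 1.081×10⁴ + 449.0 + 644.0 ns.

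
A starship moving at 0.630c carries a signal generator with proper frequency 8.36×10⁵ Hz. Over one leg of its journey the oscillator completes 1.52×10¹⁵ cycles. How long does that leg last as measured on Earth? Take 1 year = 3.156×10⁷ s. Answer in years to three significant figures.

Δt = 74.2 years

γ = 1/√(1 − 0.630²) = 1/√0.6031 = 1.288
Proper time for N cycles: τ = N/f = 1.52×10¹⁵/(8.36×10⁵) = 1.818×10⁹ s = 57.61 years.
Lab-frame duration Δt = γτ = 1.288 × 57.61 = 74.18 years.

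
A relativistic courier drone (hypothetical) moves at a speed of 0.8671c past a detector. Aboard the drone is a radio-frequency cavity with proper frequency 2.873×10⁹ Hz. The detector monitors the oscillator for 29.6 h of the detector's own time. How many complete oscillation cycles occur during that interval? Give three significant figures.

γ = 1/√(1 − 0.8671²) = 1/√0.2481 = 2.007
During 29.6 h of lab time, the oscillator's proper time advances by τ = Δt/γ = 29.6/2.007 = 14.74 h = 5.308×10⁴ s.
N = f × τ = 2.873×10⁹ × 5.308×10⁴ = 1.525×10¹⁴.

N = 1.53×10¹⁴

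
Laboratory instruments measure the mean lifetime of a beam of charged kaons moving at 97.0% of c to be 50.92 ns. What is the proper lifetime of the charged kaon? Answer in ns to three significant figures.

τ₀ = 12.4 ns

β = 0.970; γ = 1/√(1 − 0.970²) = 1/√0.05910 = 4.113
The lab-frame lifetime is the dilated interval; the proper lifetime is τ₀ = Δt/γ = 50.92/4.113 ns.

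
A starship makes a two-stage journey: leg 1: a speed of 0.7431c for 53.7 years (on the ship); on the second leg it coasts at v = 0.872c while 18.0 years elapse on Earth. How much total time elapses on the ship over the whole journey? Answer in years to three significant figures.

Leg 1: 53.7 years is already measured on the ship.
Leg 2: γ = 1/√(1 − 0.872²) = 1/√0.2396 = 2.043; τ_2 = 18.0/2.043 = 8.811 years.
Total: 53.70 + 8.811 years.

τ = 62.5 years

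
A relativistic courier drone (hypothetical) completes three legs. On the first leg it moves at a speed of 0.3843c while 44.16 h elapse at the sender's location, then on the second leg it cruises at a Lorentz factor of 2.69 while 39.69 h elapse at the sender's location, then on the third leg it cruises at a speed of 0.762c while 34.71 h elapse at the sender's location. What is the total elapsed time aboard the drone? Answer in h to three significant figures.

τ = 78.0 h

Leg 1: γ = 1/√(1 − 0.3843²) = 1/√0.8523 = 1.083; τ_1 = 44.16/1.083 = 40.77 h.
Leg 2: γ = 2.69; τ_2 = 39.69/2.690 = 14.75 h.
Leg 3: γ = 1/√(1 − 0.762²) = 1/√0.4194 = 1.544; τ_3 = 34.71/1.544 = 22.48 h.
Total: 40.77 + 14.75 + 22.48 h.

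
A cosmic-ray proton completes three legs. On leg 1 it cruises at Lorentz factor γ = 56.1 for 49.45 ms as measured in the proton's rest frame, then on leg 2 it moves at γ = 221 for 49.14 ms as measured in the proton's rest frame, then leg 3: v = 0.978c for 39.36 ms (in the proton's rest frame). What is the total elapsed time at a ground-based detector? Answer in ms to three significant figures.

Δt = 1.38×10⁴ ms

Leg 1: γ = 56.1; Δt_1 = 56.10 × 49.45 = 2774 ms.
Leg 2: γ = 221; Δt_2 = 221.0 × 49.14 = 1.086×10⁴ ms.
Leg 3: γ = 1/√(1 − 0.978²) = 1/√0.04352 = 4.794; Δt_3 = 4.794 × 39.36 = 188.7 ms.
Total: 2774 + 1.086×10⁴ + 188.7 ms.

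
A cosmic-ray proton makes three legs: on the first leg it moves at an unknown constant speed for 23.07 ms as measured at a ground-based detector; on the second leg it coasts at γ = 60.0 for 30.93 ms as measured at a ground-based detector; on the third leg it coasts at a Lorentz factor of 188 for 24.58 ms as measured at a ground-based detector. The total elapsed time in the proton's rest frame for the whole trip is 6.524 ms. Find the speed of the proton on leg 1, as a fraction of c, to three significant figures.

β = 0.967

Leg 1: speed unknown; τ_1 = 23.07/γ_1.
Leg 2: γ = 60.0; τ_2 = 30.93/60.00 = 0.5155 ms.
Leg 3: γ = 188; τ_3 = 24.58/188.0 = 0.1307 ms.
Total proper time: τ_1 + 0.5155 + 0.1307 = 6.524, so τ_1 = 6.524 − 0.6462 = 5.878 ms.
γ_1 = 23.07/5.878 = 3.925; β = √(1 − 1/γ²) = √0.9351.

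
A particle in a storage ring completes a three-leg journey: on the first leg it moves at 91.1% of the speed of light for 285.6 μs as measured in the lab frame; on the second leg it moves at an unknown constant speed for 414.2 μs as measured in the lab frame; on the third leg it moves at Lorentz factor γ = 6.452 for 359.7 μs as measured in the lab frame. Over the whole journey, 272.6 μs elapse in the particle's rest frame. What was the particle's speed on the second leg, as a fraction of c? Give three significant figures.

Leg 1: β = 0.911; γ = 1/√(1 − 0.911²) = 1/√0.1701 = 2.425; τ_1 = 285.6/2.425 = 117.8 μs.
Leg 2: speed unknown; τ_2 = 414.2/γ_2.
Leg 3: γ = 6.452; τ_3 = 359.7/6.452 = 55.75 μs.
Total proper time: 117.8 + τ_2 + 55.75 = 272.6, so τ_2 = 272.6 − 173.5 = 99.07 μs.
γ_2 = 414.2/99.07 = 4.181; β = √(1 − 1/γ²) = √0.9428.

β = 0.971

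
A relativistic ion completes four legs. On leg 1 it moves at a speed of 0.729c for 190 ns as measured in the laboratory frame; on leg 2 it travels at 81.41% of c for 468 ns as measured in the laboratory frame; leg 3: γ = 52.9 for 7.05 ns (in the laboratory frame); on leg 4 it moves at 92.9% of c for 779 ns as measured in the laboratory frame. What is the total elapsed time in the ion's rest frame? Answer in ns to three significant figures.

τ = 690 ns

Leg 1: γ = 1/√(1 − 0.729²) = 1/√0.4686 = 1.461; τ_1 = 190/1.461 = 130.1 ns.
Leg 2: β = 0.8141; γ = 1/√(1 − 0.8141²) = 1/√0.3372 = 1.722; τ_2 = 468/1.722 = 271.8 ns.
Leg 3: γ = 52.9; τ_3 = 7.05/52.90 = 0.1333 ns.
Leg 4: β = 0.929; γ = 1/√(1 − 0.929²) = 1/√0.1370 = 2.702; τ_4 = 779/2.702 = 288.3 ns.
Total: 130.1 + 271.8 + 0.1333 + 288.3 ns.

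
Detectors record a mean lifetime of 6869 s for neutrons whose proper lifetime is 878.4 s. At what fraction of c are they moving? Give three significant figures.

γ = Δt/τ₀ = 6869/878.4 = 7.820
β = √(1 − 1/γ²) = √(1 − 0.01635) = √0.9836

β = 0.992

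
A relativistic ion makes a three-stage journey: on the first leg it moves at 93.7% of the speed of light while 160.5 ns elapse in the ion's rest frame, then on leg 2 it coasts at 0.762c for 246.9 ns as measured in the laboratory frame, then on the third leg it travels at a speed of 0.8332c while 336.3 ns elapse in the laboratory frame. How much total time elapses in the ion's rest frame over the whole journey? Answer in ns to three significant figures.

Leg 1: 160.5 ns is already measured in the ion's rest frame.
Leg 2: γ = 1/√(1 − 0.762²) = 1/√0.4194 = 1.544; τ_2 = 246.9/1.544 = 159.9 ns.
Leg 3: γ = 1/√(1 − 0.8332²) = 1/√0.3058 = 1.808; τ_3 = 336.3/1.808 = 186.0 ns.
Total: 160.5 + 159.9 + 186.0 ns.

τ = 506 ns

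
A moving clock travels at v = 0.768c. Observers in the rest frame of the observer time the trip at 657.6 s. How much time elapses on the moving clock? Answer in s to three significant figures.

τ = 421 s

γ = 1/√(1 − 0.768²) = 1/√0.4102 = 1.561
The interval measured in the rest frame of the observer is the dilated one; the clock on the moving clock measures the proper time τ = Δt/γ = 657.6/1.561 s.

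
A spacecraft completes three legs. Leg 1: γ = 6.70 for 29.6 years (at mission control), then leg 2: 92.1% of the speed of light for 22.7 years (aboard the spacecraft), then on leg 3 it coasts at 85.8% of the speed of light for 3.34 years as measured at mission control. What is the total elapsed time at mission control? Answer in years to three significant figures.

Leg 1: 29.6 years is already measured at mission control.
Leg 2: β = 0.921; γ = 1/√(1 − 0.921²) = 1/√0.1518 = 2.567; Δt_2 = 2.567 × 22.7 = 58.27 years.
Leg 3: 3.34 years is already measured at mission control.
Total: 29.60 + 58.27 + 3.340 years.

Δt = 91.2 years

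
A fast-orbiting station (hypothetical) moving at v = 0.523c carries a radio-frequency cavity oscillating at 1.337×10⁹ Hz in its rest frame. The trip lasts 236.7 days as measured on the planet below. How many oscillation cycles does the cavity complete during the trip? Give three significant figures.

N = 2.33×10¹⁶

γ = 1/√(1 − 0.523²) = 1/√0.7265 = 1.173
The oscillator's own cycle count is N = f × τ where τ is the proper time aboard the station. τ = Δt/γ = 236.7/1.173 = 201.7 days = 1.743×10⁷ s.
N = 1.337×10⁹ × 1.743×10⁷ = 2.331×10¹⁶.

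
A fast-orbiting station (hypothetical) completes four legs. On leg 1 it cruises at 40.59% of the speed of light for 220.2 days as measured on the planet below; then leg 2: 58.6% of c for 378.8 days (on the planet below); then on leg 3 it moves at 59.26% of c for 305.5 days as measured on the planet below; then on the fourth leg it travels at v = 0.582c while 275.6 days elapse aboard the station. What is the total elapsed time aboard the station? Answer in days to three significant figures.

τ = 1030 days

Leg 1: β = 0.4059; γ = 1/√(1 − 0.4059²) = 1/√0.8352 = 1.094; τ_1 = 220.2/1.094 = 201.2 days.
Leg 2: β = 0.586; γ = 1/√(1 − 0.586²) = 1/√0.6566 = 1.234; τ_2 = 378.8/1.234 = 306.9 days.
Leg 3: β = 0.5926; γ = 1/√(1 − 0.5926²) = 1/√0.6488 = 1.241; τ_3 = 305.5/1.241 = 246.1 days.
Leg 4: 275.6 days is already measured aboard the station.
Total: 201.2 + 306.9 + 246.1 + 275.6 days.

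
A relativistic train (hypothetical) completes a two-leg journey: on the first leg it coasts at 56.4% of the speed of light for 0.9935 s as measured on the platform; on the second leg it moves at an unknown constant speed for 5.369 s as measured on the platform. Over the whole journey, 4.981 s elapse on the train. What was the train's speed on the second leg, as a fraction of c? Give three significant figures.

β = 0.632

Leg 1: β = 0.564; γ = 1/√(1 − 0.564²) = 1/√0.6819 = 1.211; τ_1 = 0.9935/1.211 = 0.8204 s.
Leg 2: speed unknown; τ_2 = 5.369/γ_2.
Total proper time: 0.8204 + τ_2 = 4.981, so τ_2 = 4.981 − 0.8204 = 4.161 s.
γ_2 = 5.369/4.161 = 1.290; β = √(1 − 1/γ²) = √0.3995.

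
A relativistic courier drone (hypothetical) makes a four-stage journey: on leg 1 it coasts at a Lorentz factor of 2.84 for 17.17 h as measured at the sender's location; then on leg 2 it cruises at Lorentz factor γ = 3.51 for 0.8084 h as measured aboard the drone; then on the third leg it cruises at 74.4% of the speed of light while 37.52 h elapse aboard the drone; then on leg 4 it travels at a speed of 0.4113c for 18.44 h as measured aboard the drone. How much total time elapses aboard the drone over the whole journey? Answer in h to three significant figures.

Leg 1: γ = 2.84; τ_1 = 17.17/2.840 = 6.046 h.
Leg 2: 0.8084 h is already measured aboard the drone.
Leg 3: 37.52 h is already measured aboard the drone.
Leg 4: 18.44 h is already measured aboard the drone.
Total: 6.046 + 0.8084 + 37.52 + 18.44 h.

τ = 62.8 h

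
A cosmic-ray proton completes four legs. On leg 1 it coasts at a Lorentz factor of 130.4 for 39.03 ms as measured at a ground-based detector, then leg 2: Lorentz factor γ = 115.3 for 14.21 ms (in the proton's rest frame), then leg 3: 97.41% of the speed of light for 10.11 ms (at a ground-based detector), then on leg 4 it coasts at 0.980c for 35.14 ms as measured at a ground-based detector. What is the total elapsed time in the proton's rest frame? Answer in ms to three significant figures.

Leg 1: γ = 130.4; τ_1 = 39.03/130.4 = 0.2993 ms.
Leg 2: 14.21 ms is already measured in the proton's rest frame.
Leg 3: β = 0.9741; γ = 1/√(1 − 0.9741²) = 1/√0.05113 = 4.422; τ_3 = 10.11/4.422 = 2.286 ms.
Leg 4: γ = 1/√(1 − 0.980²) = 1/√0.03960 = 5.025; τ_4 = 35.14/5.025 = 6.993 ms.
Total: 0.2993 + 14.21 + 2.286 + 6.993 ms.

τ = 23.8 ms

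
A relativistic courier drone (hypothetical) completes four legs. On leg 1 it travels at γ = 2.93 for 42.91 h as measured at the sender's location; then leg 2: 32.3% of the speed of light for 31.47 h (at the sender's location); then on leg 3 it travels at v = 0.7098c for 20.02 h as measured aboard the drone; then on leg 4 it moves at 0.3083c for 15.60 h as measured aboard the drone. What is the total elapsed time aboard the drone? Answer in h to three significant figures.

Leg 1: γ = 2.93; τ_1 = 42.91/2.930 = 14.65 h.
Leg 2: β = 0.323; γ = 1/√(1 − 0.323²) = 1/√0.8957 = 1.057; τ_2 = 31.47/1.057 = 29.78 h.
Leg 3: 20.02 h is already measured aboard the drone.
Leg 4: 15.60 h is already measured aboard the drone.
Total: 14.65 + 29.78 + 20.02 + 15.60 h.

τ = 80.0 h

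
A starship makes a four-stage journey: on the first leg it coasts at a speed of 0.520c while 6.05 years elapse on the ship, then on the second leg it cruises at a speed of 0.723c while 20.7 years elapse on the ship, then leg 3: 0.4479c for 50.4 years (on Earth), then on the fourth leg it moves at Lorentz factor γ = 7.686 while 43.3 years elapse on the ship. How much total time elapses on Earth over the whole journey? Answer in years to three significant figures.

Δt = 420 years

Leg 1: γ = 1/√(1 − 0.520²) = 1/√0.7296 = 1.171; Δt_1 = 1.171 × 6.05 = 7.083 years.
Leg 2: γ = 1/√(1 − 0.723²) = 1/√0.4773 = 1.447; Δt_2 = 1.447 × 20.7 = 29.96 years.
Leg 3: 50.4 years is already measured on Earth.
Leg 4: γ = 7.686; Δt_4 = 7.686 × 43.3 = 332.8 years.
Total: 7.083 + 29.96 + 50.40 + 332.8 years.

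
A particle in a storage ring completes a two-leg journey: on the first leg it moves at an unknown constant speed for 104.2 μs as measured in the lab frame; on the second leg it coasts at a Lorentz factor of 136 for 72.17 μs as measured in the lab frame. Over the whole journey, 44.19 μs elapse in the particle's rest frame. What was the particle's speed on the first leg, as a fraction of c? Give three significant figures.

Leg 1: speed unknown; τ_1 = 104.2/γ_1.
Leg 2: γ = 136; τ_2 = 72.17/136.0 = 0.5307 μs.
Total proper time: τ_1 + 0.5307 = 44.19, so τ_1 = 44.19 − 0.5307 = 43.66 μs.
γ_1 = 104.2/43.66 = 2.387; β = √(1 − 1/γ²) = √0.8244.

β = 0.908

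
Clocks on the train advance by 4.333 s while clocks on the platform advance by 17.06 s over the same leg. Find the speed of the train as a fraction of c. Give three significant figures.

v = 0.967c

The proper time is measured on the train (both events occur at the train's location); Δt is measured on the platform. γ = Δt/τ = 17.06/4.333 = 3.937.
β = √(1 − 1/γ²) = √(1 − 0.06451) = √0.9355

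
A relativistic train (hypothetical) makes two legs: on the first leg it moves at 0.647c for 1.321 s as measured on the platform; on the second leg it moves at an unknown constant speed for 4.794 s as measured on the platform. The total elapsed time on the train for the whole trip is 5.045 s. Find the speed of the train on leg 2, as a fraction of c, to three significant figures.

β = 0.539

Leg 1: γ = 1/√(1 − 0.647²) = 1/√0.5814 = 1.311; τ_1 = 1.321/1.311 = 1.007 s.
Leg 2: speed unknown; τ_2 = 4.794/γ_2.
Total proper time: 1.007 + τ_2 = 5.045, so τ_2 = 5.045 − 1.007 = 4.038 s.
γ_2 = 4.794/4.038 = 1.187; β = √(1 − 1/γ²) = √0.2906.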